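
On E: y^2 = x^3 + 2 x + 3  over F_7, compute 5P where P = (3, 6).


k = 5 = 101_2 (binary, LSB first: 101)
Double-and-add from P = (3, 6):
  bit 0 = 1: acc = O + (3, 6) = (3, 6)
  bit 1 = 0: acc unchanged = (3, 6)
  bit 2 = 1: acc = (3, 6) + (3, 6) = (3, 1)

5P = (3, 1)


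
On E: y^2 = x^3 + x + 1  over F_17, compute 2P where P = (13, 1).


Doubling: s = (3 x1^2 + a) / (2 y1)
s = (3*13^2 + 1) / (2*1) mod 17 = 16
x3 = s^2 - 2 x1 mod 17 = 16^2 - 2*13 = 9
y3 = s (x1 - x3) - y1 mod 17 = 16 * (13 - 9) - 1 = 12

2P = (9, 12)


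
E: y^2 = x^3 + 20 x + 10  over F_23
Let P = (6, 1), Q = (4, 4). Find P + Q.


P != Q, so use the chord formula.
s = (y2 - y1) / (x2 - x1) = (3) / (21) mod 23 = 10
x3 = s^2 - x1 - x2 mod 23 = 10^2 - 6 - 4 = 21
y3 = s (x1 - x3) - y1 mod 23 = 10 * (6 - 21) - 1 = 10

P + Q = (21, 10)


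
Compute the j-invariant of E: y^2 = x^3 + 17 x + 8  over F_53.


Delta = -16(4 a^3 + 27 b^2) mod 53 = 35
-1728 * (4 a)^3 = -1728 * (4*17)^3 mod 53 = 14
j = 14 * 35^(-1) mod 53 = 11

j = 11 (mod 53)


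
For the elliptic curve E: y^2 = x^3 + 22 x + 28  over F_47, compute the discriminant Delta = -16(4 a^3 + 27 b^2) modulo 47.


4 a^3 + 27 b^2 = 4*22^3 + 27*28^2 = 42592 + 21168 = 63760
Delta = -16 * (63760) = -1020160
Delta mod 47 = 22

Delta = 22 (mod 47)


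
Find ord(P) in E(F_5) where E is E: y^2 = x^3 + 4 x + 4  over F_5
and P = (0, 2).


Compute successive multiples of P until we hit O:
  1P = (0, 2)
  2P = (1, 2)
  3P = (4, 3)
  4P = (2, 0)
  5P = (4, 2)
  6P = (1, 3)
  7P = (0, 3)
  8P = O

ord(P) = 8


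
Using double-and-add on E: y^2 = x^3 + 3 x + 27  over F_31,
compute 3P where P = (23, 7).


k = 3 = 11_2 (binary, LSB first: 11)
Double-and-add from P = (23, 7):
  bit 0 = 1: acc = O + (23, 7) = (23, 7)
  bit 1 = 1: acc = (23, 7) + (21, 12) = (1, 0)

3P = (1, 0)


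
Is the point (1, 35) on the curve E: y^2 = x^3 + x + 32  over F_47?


Check whether y^2 = x^3 + 1 x + 32 (mod 47) for (x, y) = (1, 35).
LHS: y^2 = 35^2 mod 47 = 3
RHS: x^3 + 1 x + 32 = 1^3 + 1*1 + 32 mod 47 = 34
LHS != RHS

No, not on the curve


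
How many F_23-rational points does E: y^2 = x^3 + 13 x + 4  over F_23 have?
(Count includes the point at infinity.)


For each x in F_23, count y with y^2 = x^3 + 13 x + 4 mod 23:
  x = 0: RHS = 4, y in [2, 21]  -> 2 point(s)
  x = 1: RHS = 18, y in [8, 15]  -> 2 point(s)
  x = 3: RHS = 1, y in [1, 22]  -> 2 point(s)
  x = 7: RHS = 1, y in [1, 22]  -> 2 point(s)
  x = 11: RHS = 6, y in [11, 12]  -> 2 point(s)
  x = 12: RHS = 2, y in [5, 18]  -> 2 point(s)
  x = 13: RHS = 1, y in [1, 22]  -> 2 point(s)
  x = 14: RHS = 9, y in [3, 20]  -> 2 point(s)
  x = 15: RHS = 9, y in [3, 20]  -> 2 point(s)
  x = 17: RHS = 9, y in [3, 20]  -> 2 point(s)
  x = 19: RHS = 3, y in [7, 16]  -> 2 point(s)
  x = 21: RHS = 16, y in [4, 19]  -> 2 point(s)
  x = 22: RHS = 13, y in [6, 17]  -> 2 point(s)
Affine points: 26. Add the point at infinity: total = 27.

#E(F_23) = 27


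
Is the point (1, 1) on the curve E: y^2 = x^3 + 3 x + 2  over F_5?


Check whether y^2 = x^3 + 3 x + 2 (mod 5) for (x, y) = (1, 1).
LHS: y^2 = 1^2 mod 5 = 1
RHS: x^3 + 3 x + 2 = 1^3 + 3*1 + 2 mod 5 = 1
LHS = RHS

Yes, on the curve


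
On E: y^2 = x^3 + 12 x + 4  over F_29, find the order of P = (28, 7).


Compute successive multiples of P until we hit O:
  1P = (28, 7)
  2P = (3, 26)
  3P = (26, 17)
  4P = (0, 27)
  5P = (24, 15)
  6P = (10, 15)
  7P = (27, 28)
  8P = (9, 0)
  ... (continuing to 16P)
  16P = O

ord(P) = 16


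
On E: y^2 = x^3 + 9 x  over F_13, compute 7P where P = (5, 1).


k = 7 = 111_2 (binary, LSB first: 111)
Double-and-add from P = (5, 1):
  bit 0 = 1: acc = O + (5, 1) = (5, 1)
  bit 1 = 1: acc = (5, 1) + (12, 4) = (6, 6)
  bit 2 = 1: acc = (6, 6) + (1, 6) = (6, 7)

7P = (6, 7)


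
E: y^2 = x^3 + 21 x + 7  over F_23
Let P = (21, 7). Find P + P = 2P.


Doubling: s = (3 x1^2 + a) / (2 y1)
s = (3*21^2 + 21) / (2*7) mod 23 = 4
x3 = s^2 - 2 x1 mod 23 = 4^2 - 2*21 = 20
y3 = s (x1 - x3) - y1 mod 23 = 4 * (21 - 20) - 7 = 20

2P = (20, 20)


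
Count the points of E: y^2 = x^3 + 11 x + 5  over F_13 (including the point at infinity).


For each x in F_13, count y with y^2 = x^3 + 11 x + 5 mod 13:
  x = 1: RHS = 4, y in [2, 11]  -> 2 point(s)
  x = 2: RHS = 9, y in [3, 10]  -> 2 point(s)
  x = 3: RHS = 0, y in [0]  -> 1 point(s)
  x = 4: RHS = 9, y in [3, 10]  -> 2 point(s)
  x = 5: RHS = 3, y in [4, 9]  -> 2 point(s)
  x = 6: RHS = 1, y in [1, 12]  -> 2 point(s)
  x = 7: RHS = 9, y in [3, 10]  -> 2 point(s)
  x = 9: RHS = 1, y in [1, 12]  -> 2 point(s)
  x = 10: RHS = 10, y in [6, 7]  -> 2 point(s)
  x = 11: RHS = 1, y in [1, 12]  -> 2 point(s)
Affine points: 19. Add the point at infinity: total = 20.

#E(F_13) = 20


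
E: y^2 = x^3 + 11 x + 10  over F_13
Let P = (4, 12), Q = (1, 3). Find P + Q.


P != Q, so use the chord formula.
s = (y2 - y1) / (x2 - x1) = (4) / (10) mod 13 = 3
x3 = s^2 - x1 - x2 mod 13 = 3^2 - 4 - 1 = 4
y3 = s (x1 - x3) - y1 mod 13 = 3 * (4 - 4) - 12 = 1

P + Q = (4, 1)


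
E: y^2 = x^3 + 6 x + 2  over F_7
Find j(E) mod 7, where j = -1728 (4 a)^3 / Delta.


Delta = -16(4 a^3 + 27 b^2) mod 7 = 2
-1728 * (4 a)^3 = -1728 * (4*6)^3 mod 7 = 6
j = 6 * 2^(-1) mod 7 = 3

j = 3 (mod 7)


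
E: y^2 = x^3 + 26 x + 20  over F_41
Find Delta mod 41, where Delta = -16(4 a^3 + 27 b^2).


4 a^3 + 27 b^2 = 4*26^3 + 27*20^2 = 70304 + 10800 = 81104
Delta = -16 * (81104) = -1297664
Delta mod 41 = 27

Delta = 27 (mod 41)


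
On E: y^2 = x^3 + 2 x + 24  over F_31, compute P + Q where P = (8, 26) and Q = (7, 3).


P != Q, so use the chord formula.
s = (y2 - y1) / (x2 - x1) = (8) / (30) mod 31 = 23
x3 = s^2 - x1 - x2 mod 31 = 23^2 - 8 - 7 = 18
y3 = s (x1 - x3) - y1 mod 31 = 23 * (8 - 18) - 26 = 23

P + Q = (18, 23)


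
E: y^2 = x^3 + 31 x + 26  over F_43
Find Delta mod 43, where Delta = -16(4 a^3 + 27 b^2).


4 a^3 + 27 b^2 = 4*31^3 + 27*26^2 = 119164 + 18252 = 137416
Delta = -16 * (137416) = -2198656
Delta mod 43 = 20

Delta = 20 (mod 43)


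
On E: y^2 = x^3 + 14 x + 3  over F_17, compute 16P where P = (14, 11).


k = 16 = 10000_2 (binary, LSB first: 00001)
Double-and-add from P = (14, 11):
  bit 0 = 0: acc unchanged = O
  bit 1 = 0: acc unchanged = O
  bit 2 = 0: acc unchanged = O
  bit 3 = 0: acc unchanged = O
  bit 4 = 1: acc = O + (3, 15) = (3, 15)

16P = (3, 15)


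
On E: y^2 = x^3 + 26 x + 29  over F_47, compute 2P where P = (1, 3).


Doubling: s = (3 x1^2 + a) / (2 y1)
s = (3*1^2 + 26) / (2*3) mod 47 = 44
x3 = s^2 - 2 x1 mod 47 = 44^2 - 2*1 = 7
y3 = s (x1 - x3) - y1 mod 47 = 44 * (1 - 7) - 3 = 15

2P = (7, 15)


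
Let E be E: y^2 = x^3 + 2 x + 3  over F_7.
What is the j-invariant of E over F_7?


Delta = -16(4 a^3 + 27 b^2) mod 7 = 3
-1728 * (4 a)^3 = -1728 * (4*2)^3 mod 7 = 1
j = 1 * 3^(-1) mod 7 = 5

j = 5 (mod 7)


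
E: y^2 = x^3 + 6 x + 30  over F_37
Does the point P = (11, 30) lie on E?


Check whether y^2 = x^3 + 6 x + 30 (mod 37) for (x, y) = (11, 30).
LHS: y^2 = 30^2 mod 37 = 12
RHS: x^3 + 6 x + 30 = 11^3 + 6*11 + 30 mod 37 = 21
LHS != RHS

No, not on the curve


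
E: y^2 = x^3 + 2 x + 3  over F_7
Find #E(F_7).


For each x in F_7, count y with y^2 = x^3 + 2 x + 3 mod 7:
  x = 2: RHS = 1, y in [1, 6]  -> 2 point(s)
  x = 3: RHS = 1, y in [1, 6]  -> 2 point(s)
  x = 6: RHS = 0, y in [0]  -> 1 point(s)
Affine points: 5. Add the point at infinity: total = 6.

#E(F_7) = 6


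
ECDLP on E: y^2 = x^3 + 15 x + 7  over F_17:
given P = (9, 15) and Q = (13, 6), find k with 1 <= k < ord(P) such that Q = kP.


Enumerate multiples of P until we hit Q = (13, 6):
  1P = (9, 15)
  2P = (7, 9)
  3P = (10, 16)
  4P = (16, 12)
  5P = (13, 11)
  6P = (13, 6)
Match found at i = 6.

k = 6


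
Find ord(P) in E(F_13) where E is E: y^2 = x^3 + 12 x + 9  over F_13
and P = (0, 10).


Compute successive multiples of P until we hit O:
  1P = (0, 10)
  2P = (4, 11)
  3P = (5, 5)
  4P = (9, 12)
  5P = (1, 10)
  6P = (12, 3)
  7P = (11, 4)
  8P = (11, 9)
  ... (continuing to 15P)
  15P = O

ord(P) = 15


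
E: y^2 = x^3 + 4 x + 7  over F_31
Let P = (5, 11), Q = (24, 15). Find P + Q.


P != Q, so use the chord formula.
s = (y2 - y1) / (x2 - x1) = (4) / (19) mod 31 = 10
x3 = s^2 - x1 - x2 mod 31 = 10^2 - 5 - 24 = 9
y3 = s (x1 - x3) - y1 mod 31 = 10 * (5 - 9) - 11 = 11

P + Q = (9, 11)


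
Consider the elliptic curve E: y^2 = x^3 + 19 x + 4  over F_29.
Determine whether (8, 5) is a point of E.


Check whether y^2 = x^3 + 19 x + 4 (mod 29) for (x, y) = (8, 5).
LHS: y^2 = 5^2 mod 29 = 25
RHS: x^3 + 19 x + 4 = 8^3 + 19*8 + 4 mod 29 = 1
LHS != RHS

No, not on the curve


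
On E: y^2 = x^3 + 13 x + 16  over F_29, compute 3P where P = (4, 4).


k = 3 = 11_2 (binary, LSB first: 11)
Double-and-add from P = (4, 4):
  bit 0 = 1: acc = O + (4, 4) = (4, 4)
  bit 1 = 1: acc = (4, 4) + (8, 9) = (24, 0)

3P = (24, 0)


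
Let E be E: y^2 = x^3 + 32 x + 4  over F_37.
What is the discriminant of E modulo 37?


4 a^3 + 27 b^2 = 4*32^3 + 27*4^2 = 131072 + 432 = 131504
Delta = -16 * (131504) = -2104064
Delta mod 37 = 15

Delta = 15 (mod 37)


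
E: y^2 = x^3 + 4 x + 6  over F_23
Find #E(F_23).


For each x in F_23, count y with y^2 = x^3 + 4 x + 6 mod 23:
  x = 0: RHS = 6, y in [11, 12]  -> 2 point(s)
  x = 5: RHS = 13, y in [6, 17]  -> 2 point(s)
  x = 6: RHS = 16, y in [4, 19]  -> 2 point(s)
  x = 7: RHS = 9, y in [3, 20]  -> 2 point(s)
  x = 9: RHS = 12, y in [9, 14]  -> 2 point(s)
  x = 11: RHS = 1, y in [1, 22]  -> 2 point(s)
  x = 13: RHS = 1, y in [1, 22]  -> 2 point(s)
  x = 14: RHS = 0, y in [0]  -> 1 point(s)
  x = 16: RHS = 3, y in [7, 16]  -> 2 point(s)
  x = 19: RHS = 18, y in [8, 15]  -> 2 point(s)
  x = 20: RHS = 13, y in [6, 17]  -> 2 point(s)
  x = 21: RHS = 13, y in [6, 17]  -> 2 point(s)
  x = 22: RHS = 1, y in [1, 22]  -> 2 point(s)
Affine points: 25. Add the point at infinity: total = 26.

#E(F_23) = 26


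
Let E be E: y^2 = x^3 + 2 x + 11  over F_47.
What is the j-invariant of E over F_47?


Delta = -16(4 a^3 + 27 b^2) mod 47 = 44
-1728 * (4 a)^3 = -1728 * (4*2)^3 mod 47 = 39
j = 39 * 44^(-1) mod 47 = 34

j = 34 (mod 47)


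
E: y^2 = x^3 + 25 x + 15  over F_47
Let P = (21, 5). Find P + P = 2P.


Doubling: s = (3 x1^2 + a) / (2 y1)
s = (3*21^2 + 25) / (2*5) mod 47 = 22
x3 = s^2 - 2 x1 mod 47 = 22^2 - 2*21 = 19
y3 = s (x1 - x3) - y1 mod 47 = 22 * (21 - 19) - 5 = 39

2P = (19, 39)


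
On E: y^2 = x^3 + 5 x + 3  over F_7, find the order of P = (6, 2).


Compute successive multiples of P until we hit O:
  1P = (6, 2)
  2P = (6, 5)
  3P = O

ord(P) = 3


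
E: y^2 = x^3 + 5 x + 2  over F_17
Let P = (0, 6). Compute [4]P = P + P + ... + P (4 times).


k = 4 = 100_2 (binary, LSB first: 001)
Double-and-add from P = (0, 6):
  bit 0 = 0: acc unchanged = O
  bit 1 = 0: acc unchanged = O
  bit 2 = 1: acc = O + (0, 11) = (0, 11)

4P = (0, 11)


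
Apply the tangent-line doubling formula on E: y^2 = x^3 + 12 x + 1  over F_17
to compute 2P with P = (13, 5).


Doubling: s = (3 x1^2 + a) / (2 y1)
s = (3*13^2 + 12) / (2*5) mod 17 = 6
x3 = s^2 - 2 x1 mod 17 = 6^2 - 2*13 = 10
y3 = s (x1 - x3) - y1 mod 17 = 6 * (13 - 10) - 5 = 13

2P = (10, 13)


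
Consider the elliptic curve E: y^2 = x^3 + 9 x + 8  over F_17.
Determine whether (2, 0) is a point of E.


Check whether y^2 = x^3 + 9 x + 8 (mod 17) for (x, y) = (2, 0).
LHS: y^2 = 0^2 mod 17 = 0
RHS: x^3 + 9 x + 8 = 2^3 + 9*2 + 8 mod 17 = 0
LHS = RHS

Yes, on the curve


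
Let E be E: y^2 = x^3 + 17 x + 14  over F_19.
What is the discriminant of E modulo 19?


4 a^3 + 27 b^2 = 4*17^3 + 27*14^2 = 19652 + 5292 = 24944
Delta = -16 * (24944) = -399104
Delta mod 19 = 10

Delta = 10 (mod 19)


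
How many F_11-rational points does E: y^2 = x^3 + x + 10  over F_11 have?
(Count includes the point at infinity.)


For each x in F_11, count y with y^2 = x^3 + 1 x + 10 mod 11:
  x = 1: RHS = 1, y in [1, 10]  -> 2 point(s)
  x = 2: RHS = 9, y in [3, 8]  -> 2 point(s)
  x = 4: RHS = 1, y in [1, 10]  -> 2 point(s)
  x = 6: RHS = 1, y in [1, 10]  -> 2 point(s)
  x = 9: RHS = 0, y in [0]  -> 1 point(s)
Affine points: 9. Add the point at infinity: total = 10.

#E(F_11) = 10


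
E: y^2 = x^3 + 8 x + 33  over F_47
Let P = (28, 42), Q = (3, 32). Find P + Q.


P != Q, so use the chord formula.
s = (y2 - y1) / (x2 - x1) = (37) / (22) mod 47 = 38
x3 = s^2 - x1 - x2 mod 47 = 38^2 - 28 - 3 = 3
y3 = s (x1 - x3) - y1 mod 47 = 38 * (28 - 3) - 42 = 15

P + Q = (3, 15)


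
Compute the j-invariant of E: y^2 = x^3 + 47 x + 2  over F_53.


Delta = -16(4 a^3 + 27 b^2) mod 53 = 12
-1728 * (4 a)^3 = -1728 * (4*47)^3 mod 53 = 30
j = 30 * 12^(-1) mod 53 = 29

j = 29 (mod 53)


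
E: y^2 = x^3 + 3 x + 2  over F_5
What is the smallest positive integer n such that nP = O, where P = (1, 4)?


Compute successive multiples of P until we hit O:
  1P = (1, 4)
  2P = (2, 4)
  3P = (2, 1)
  4P = (1, 1)
  5P = O

ord(P) = 5


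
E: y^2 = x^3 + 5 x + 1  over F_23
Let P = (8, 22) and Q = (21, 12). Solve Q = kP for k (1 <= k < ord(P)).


Enumerate multiples of P until we hit Q = (21, 12):
  1P = (8, 22)
  2P = (9, 19)
  3P = (15, 22)
  4P = (0, 1)
  5P = (5, 6)
  6P = (18, 9)
  7P = (21, 11)
  8P = (12, 15)
  9P = (19, 3)
  10P = (14, 3)
  11P = (4, 19)
  12P = (13, 3)
  13P = (10, 4)
  14P = (17, 13)
  15P = (22, 15)
  16P = (22, 8)
  17P = (17, 10)
  18P = (10, 19)
  19P = (13, 20)
  20P = (4, 4)
  21P = (14, 20)
  22P = (19, 20)
  23P = (12, 8)
  24P = (21, 12)
Match found at i = 24.

k = 24


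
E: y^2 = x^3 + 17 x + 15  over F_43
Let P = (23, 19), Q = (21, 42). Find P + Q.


P != Q, so use the chord formula.
s = (y2 - y1) / (x2 - x1) = (23) / (41) mod 43 = 10
x3 = s^2 - x1 - x2 mod 43 = 10^2 - 23 - 21 = 13
y3 = s (x1 - x3) - y1 mod 43 = 10 * (23 - 13) - 19 = 38

P + Q = (13, 38)


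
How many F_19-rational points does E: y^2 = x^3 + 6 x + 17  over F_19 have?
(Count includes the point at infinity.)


For each x in F_19, count y with y^2 = x^3 + 6 x + 17 mod 19:
  x = 0: RHS = 17, y in [6, 13]  -> 2 point(s)
  x = 1: RHS = 5, y in [9, 10]  -> 2 point(s)
  x = 3: RHS = 5, y in [9, 10]  -> 2 point(s)
  x = 5: RHS = 1, y in [1, 18]  -> 2 point(s)
  x = 8: RHS = 7, y in [8, 11]  -> 2 point(s)
  x = 15: RHS = 5, y in [9, 10]  -> 2 point(s)
  x = 17: RHS = 16, y in [4, 15]  -> 2 point(s)
Affine points: 14. Add the point at infinity: total = 15.

#E(F_19) = 15


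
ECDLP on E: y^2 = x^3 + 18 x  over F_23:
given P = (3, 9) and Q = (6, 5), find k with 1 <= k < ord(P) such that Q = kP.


Enumerate multiples of P until we hit Q = (6, 5):
  1P = (3, 9)
  2P = (6, 18)
  3P = (0, 0)
  4P = (6, 5)
Match found at i = 4.

k = 4


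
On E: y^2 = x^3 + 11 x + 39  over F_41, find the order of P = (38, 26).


Compute successive multiples of P until we hit O:
  1P = (38, 26)
  2P = (22, 33)
  3P = (31, 35)
  4P = (18, 1)
  5P = (25, 21)
  6P = (24, 33)
  7P = (10, 1)
  8P = (36, 8)
  ... (continuing to 37P)
  37P = O

ord(P) = 37


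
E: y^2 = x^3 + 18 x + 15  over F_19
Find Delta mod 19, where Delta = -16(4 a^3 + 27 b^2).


4 a^3 + 27 b^2 = 4*18^3 + 27*15^2 = 23328 + 6075 = 29403
Delta = -16 * (29403) = -470448
Delta mod 19 = 11

Delta = 11 (mod 19)


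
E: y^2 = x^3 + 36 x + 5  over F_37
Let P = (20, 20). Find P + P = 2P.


Doubling: s = (3 x1^2 + a) / (2 y1)
s = (3*20^2 + 36) / (2*20) mod 37 = 5
x3 = s^2 - 2 x1 mod 37 = 5^2 - 2*20 = 22
y3 = s (x1 - x3) - y1 mod 37 = 5 * (20 - 22) - 20 = 7

2P = (22, 7)


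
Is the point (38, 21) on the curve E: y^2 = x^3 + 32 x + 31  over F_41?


Check whether y^2 = x^3 + 32 x + 31 (mod 41) for (x, y) = (38, 21).
LHS: y^2 = 21^2 mod 41 = 31
RHS: x^3 + 32 x + 31 = 38^3 + 32*38 + 31 mod 41 = 31
LHS = RHS

Yes, on the curve


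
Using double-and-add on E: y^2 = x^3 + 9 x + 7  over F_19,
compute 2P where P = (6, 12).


k = 2 = 10_2 (binary, LSB first: 01)
Double-and-add from P = (6, 12):
  bit 0 = 0: acc unchanged = O
  bit 1 = 1: acc = O + (18, 15) = (18, 15)

2P = (18, 15)


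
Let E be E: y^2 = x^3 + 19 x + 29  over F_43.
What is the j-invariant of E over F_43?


Delta = -16(4 a^3 + 27 b^2) mod 43 = 6
-1728 * (4 a)^3 = -1728 * (4*19)^3 mod 43 = 2
j = 2 * 6^(-1) mod 43 = 29

j = 29 (mod 43)


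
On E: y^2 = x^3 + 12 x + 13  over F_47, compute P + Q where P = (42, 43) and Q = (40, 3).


P != Q, so use the chord formula.
s = (y2 - y1) / (x2 - x1) = (7) / (45) mod 47 = 20
x3 = s^2 - x1 - x2 mod 47 = 20^2 - 42 - 40 = 36
y3 = s (x1 - x3) - y1 mod 47 = 20 * (42 - 36) - 43 = 30

P + Q = (36, 30)


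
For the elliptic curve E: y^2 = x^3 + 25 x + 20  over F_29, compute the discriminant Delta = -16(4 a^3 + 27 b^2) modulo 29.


4 a^3 + 27 b^2 = 4*25^3 + 27*20^2 = 62500 + 10800 = 73300
Delta = -16 * (73300) = -1172800
Delta mod 29 = 18

Delta = 18 (mod 29)


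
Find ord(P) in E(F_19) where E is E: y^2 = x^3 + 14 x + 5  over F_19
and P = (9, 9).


Compute successive multiples of P until we hit O:
  1P = (9, 9)
  2P = (6, 18)
  3P = (13, 3)
  4P = (4, 12)
  5P = (17, 11)
  6P = (18, 3)
  7P = (3, 6)
  8P = (12, 18)
  ... (continuing to 26P)
  26P = O

ord(P) = 26


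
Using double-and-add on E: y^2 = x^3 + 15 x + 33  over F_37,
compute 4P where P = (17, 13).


k = 4 = 100_2 (binary, LSB first: 001)
Double-and-add from P = (17, 13):
  bit 0 = 0: acc unchanged = O
  bit 1 = 0: acc unchanged = O
  bit 2 = 1: acc = O + (18, 20) = (18, 20)

4P = (18, 20)


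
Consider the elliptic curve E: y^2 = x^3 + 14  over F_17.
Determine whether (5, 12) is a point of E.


Check whether y^2 = x^3 + 0 x + 14 (mod 17) for (x, y) = (5, 12).
LHS: y^2 = 12^2 mod 17 = 8
RHS: x^3 + 0 x + 14 = 5^3 + 0*5 + 14 mod 17 = 3
LHS != RHS

No, not on the curve


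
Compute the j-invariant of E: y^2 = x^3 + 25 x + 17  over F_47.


Delta = -16(4 a^3 + 27 b^2) mod 47 = 3
-1728 * (4 a)^3 = -1728 * (4*25)^3 mod 47 = 26
j = 26 * 3^(-1) mod 47 = 40

j = 40 (mod 47)


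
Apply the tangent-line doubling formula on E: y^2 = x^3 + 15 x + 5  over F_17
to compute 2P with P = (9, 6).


Doubling: s = (3 x1^2 + a) / (2 y1)
s = (3*9^2 + 15) / (2*6) mod 17 = 13
x3 = s^2 - 2 x1 mod 17 = 13^2 - 2*9 = 15
y3 = s (x1 - x3) - y1 mod 17 = 13 * (9 - 15) - 6 = 1

2P = (15, 1)


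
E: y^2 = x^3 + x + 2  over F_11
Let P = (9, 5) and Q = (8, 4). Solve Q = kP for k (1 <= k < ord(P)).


Enumerate multiples of P until we hit Q = (8, 4):
  1P = (9, 5)
  2P = (8, 4)
Match found at i = 2.

k = 2


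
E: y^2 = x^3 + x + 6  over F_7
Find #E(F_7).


For each x in F_7, count y with y^2 = x^3 + 1 x + 6 mod 7:
  x = 1: RHS = 1, y in [1, 6]  -> 2 point(s)
  x = 2: RHS = 2, y in [3, 4]  -> 2 point(s)
  x = 3: RHS = 1, y in [1, 6]  -> 2 point(s)
  x = 4: RHS = 4, y in [2, 5]  -> 2 point(s)
  x = 6: RHS = 4, y in [2, 5]  -> 2 point(s)
Affine points: 10. Add the point at infinity: total = 11.

#E(F_7) = 11


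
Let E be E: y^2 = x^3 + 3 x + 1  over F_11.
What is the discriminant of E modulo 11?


4 a^3 + 27 b^2 = 4*3^3 + 27*1^2 = 108 + 27 = 135
Delta = -16 * (135) = -2160
Delta mod 11 = 7

Delta = 7 (mod 11)


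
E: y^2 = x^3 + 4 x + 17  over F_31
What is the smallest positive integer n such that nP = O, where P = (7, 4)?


Compute successive multiples of P until we hit O:
  1P = (7, 4)
  2P = (25, 5)
  3P = (19, 16)
  4P = (6, 28)
  5P = (5, 10)
  6P = (28, 28)
  7P = (3, 5)
  8P = (23, 0)
  ... (continuing to 16P)
  16P = O

ord(P) = 16


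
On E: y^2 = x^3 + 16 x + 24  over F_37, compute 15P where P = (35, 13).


k = 15 = 1111_2 (binary, LSB first: 1111)
Double-and-add from P = (35, 13):
  bit 0 = 1: acc = O + (35, 13) = (35, 13)
  bit 1 = 1: acc = (35, 13) + (1, 35) = (26, 16)
  bit 2 = 1: acc = (26, 16) + (9, 3) = (36, 9)
  bit 3 = 1: acc = (36, 9) + (19, 34) = (9, 34)

15P = (9, 34)


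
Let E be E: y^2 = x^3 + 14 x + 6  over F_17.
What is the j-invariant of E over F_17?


Delta = -16(4 a^3 + 27 b^2) mod 17 = 14
-1728 * (4 a)^3 = -1728 * (4*14)^3 mod 17 = 2
j = 2 * 14^(-1) mod 17 = 5

j = 5 (mod 17)


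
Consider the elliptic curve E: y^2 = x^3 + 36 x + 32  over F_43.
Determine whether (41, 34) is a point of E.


Check whether y^2 = x^3 + 36 x + 32 (mod 43) for (x, y) = (41, 34).
LHS: y^2 = 34^2 mod 43 = 38
RHS: x^3 + 36 x + 32 = 41^3 + 36*41 + 32 mod 43 = 38
LHS = RHS

Yes, on the curve


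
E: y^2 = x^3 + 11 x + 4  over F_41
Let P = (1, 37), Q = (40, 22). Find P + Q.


P != Q, so use the chord formula.
s = (y2 - y1) / (x2 - x1) = (26) / (39) mod 41 = 28
x3 = s^2 - x1 - x2 mod 41 = 28^2 - 1 - 40 = 5
y3 = s (x1 - x3) - y1 mod 41 = 28 * (1 - 5) - 37 = 15

P + Q = (5, 15)


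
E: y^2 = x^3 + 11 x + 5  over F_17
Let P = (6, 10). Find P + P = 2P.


Doubling: s = (3 x1^2 + a) / (2 y1)
s = (3*6^2 + 11) / (2*10) mod 17 = 0
x3 = s^2 - 2 x1 mod 17 = 0^2 - 2*6 = 5
y3 = s (x1 - x3) - y1 mod 17 = 0 * (6 - 5) - 10 = 7

2P = (5, 7)


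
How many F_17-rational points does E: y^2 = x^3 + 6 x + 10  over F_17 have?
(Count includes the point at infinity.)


For each x in F_17, count y with y^2 = x^3 + 6 x + 10 mod 17:
  x = 1: RHS = 0, y in [0]  -> 1 point(s)
  x = 2: RHS = 13, y in [8, 9]  -> 2 point(s)
  x = 3: RHS = 4, y in [2, 15]  -> 2 point(s)
  x = 4: RHS = 13, y in [8, 9]  -> 2 point(s)
  x = 7: RHS = 4, y in [2, 15]  -> 2 point(s)
  x = 8: RHS = 9, y in [3, 14]  -> 2 point(s)
  x = 10: RHS = 16, y in [4, 13]  -> 2 point(s)
  x = 11: RHS = 13, y in [8, 9]  -> 2 point(s)
  x = 12: RHS = 8, y in [5, 12]  -> 2 point(s)
  x = 14: RHS = 16, y in [4, 13]  -> 2 point(s)
Affine points: 19. Add the point at infinity: total = 20.

#E(F_17) = 20


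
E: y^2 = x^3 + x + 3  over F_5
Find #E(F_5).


For each x in F_5, count y with y^2 = x^3 + 1 x + 3 mod 5:
  x = 1: RHS = 0, y in [0]  -> 1 point(s)
  x = 4: RHS = 1, y in [1, 4]  -> 2 point(s)
Affine points: 3. Add the point at infinity: total = 4.

#E(F_5) = 4


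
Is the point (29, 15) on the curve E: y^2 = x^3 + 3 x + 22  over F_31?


Check whether y^2 = x^3 + 3 x + 22 (mod 31) for (x, y) = (29, 15).
LHS: y^2 = 15^2 mod 31 = 8
RHS: x^3 + 3 x + 22 = 29^3 + 3*29 + 22 mod 31 = 8
LHS = RHS

Yes, on the curve


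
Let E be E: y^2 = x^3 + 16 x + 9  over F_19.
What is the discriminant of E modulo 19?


4 a^3 + 27 b^2 = 4*16^3 + 27*9^2 = 16384 + 2187 = 18571
Delta = -16 * (18571) = -297136
Delta mod 19 = 5

Delta = 5 (mod 19)


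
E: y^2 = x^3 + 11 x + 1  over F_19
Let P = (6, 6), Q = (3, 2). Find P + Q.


P != Q, so use the chord formula.
s = (y2 - y1) / (x2 - x1) = (15) / (16) mod 19 = 14
x3 = s^2 - x1 - x2 mod 19 = 14^2 - 6 - 3 = 16
y3 = s (x1 - x3) - y1 mod 19 = 14 * (6 - 16) - 6 = 6

P + Q = (16, 6)


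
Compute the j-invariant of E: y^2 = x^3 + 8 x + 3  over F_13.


Delta = -16(4 a^3 + 27 b^2) mod 13 = 4
-1728 * (4 a)^3 = -1728 * (4*8)^3 mod 13 = 8
j = 8 * 4^(-1) mod 13 = 2

j = 2 (mod 13)


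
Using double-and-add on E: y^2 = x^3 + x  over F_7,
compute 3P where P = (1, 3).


k = 3 = 11_2 (binary, LSB first: 11)
Double-and-add from P = (1, 3):
  bit 0 = 1: acc = O + (1, 3) = (1, 3)
  bit 1 = 1: acc = (1, 3) + (0, 0) = (1, 4)

3P = (1, 4)


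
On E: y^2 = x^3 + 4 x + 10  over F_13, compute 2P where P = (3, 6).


Doubling: s = (3 x1^2 + a) / (2 y1)
s = (3*3^2 + 4) / (2*6) mod 13 = 8
x3 = s^2 - 2 x1 mod 13 = 8^2 - 2*3 = 6
y3 = s (x1 - x3) - y1 mod 13 = 8 * (3 - 6) - 6 = 9

2P = (6, 9)


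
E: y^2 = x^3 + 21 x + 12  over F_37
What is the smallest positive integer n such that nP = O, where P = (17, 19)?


Compute successive multiples of P until we hit O:
  1P = (17, 19)
  2P = (3, 18)
  3P = (7, 24)
  4P = (4, 30)
  5P = (20, 12)
  6P = (26, 2)
  7P = (30, 22)
  8P = (1, 16)
  ... (continuing to 49P)
  49P = O

ord(P) = 49


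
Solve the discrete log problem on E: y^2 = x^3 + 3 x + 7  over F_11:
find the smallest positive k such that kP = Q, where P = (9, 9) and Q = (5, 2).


Enumerate multiples of P until we hit Q = (5, 2):
  1P = (9, 9)
  2P = (5, 9)
  3P = (8, 2)
  4P = (10, 6)
  5P = (1, 0)
  6P = (10, 5)
  7P = (8, 9)
  8P = (5, 2)
Match found at i = 8.

k = 8


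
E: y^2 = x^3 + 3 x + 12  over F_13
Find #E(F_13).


For each x in F_13, count y with y^2 = x^3 + 3 x + 12 mod 13:
  x = 0: RHS = 12, y in [5, 8]  -> 2 point(s)
  x = 1: RHS = 3, y in [4, 9]  -> 2 point(s)
  x = 2: RHS = 0, y in [0]  -> 1 point(s)
  x = 3: RHS = 9, y in [3, 10]  -> 2 point(s)
  x = 4: RHS = 10, y in [6, 7]  -> 2 point(s)
  x = 5: RHS = 9, y in [3, 10]  -> 2 point(s)
  x = 6: RHS = 12, y in [5, 8]  -> 2 point(s)
  x = 7: RHS = 12, y in [5, 8]  -> 2 point(s)
  x = 9: RHS = 1, y in [1, 12]  -> 2 point(s)
Affine points: 17. Add the point at infinity: total = 18.

#E(F_13) = 18


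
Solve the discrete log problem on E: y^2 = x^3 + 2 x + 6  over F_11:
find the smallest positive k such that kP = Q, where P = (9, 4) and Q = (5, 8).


Enumerate multiples of P until we hit Q = (5, 8):
  1P = (9, 4)
  2P = (5, 3)
  3P = (6, 5)
  4P = (1, 8)
  5P = (4, 10)
  6P = (10, 6)
  7P = (7, 0)
  8P = (10, 5)
  9P = (4, 1)
  10P = (1, 3)
  11P = (6, 6)
  12P = (5, 8)
Match found at i = 12.

k = 12


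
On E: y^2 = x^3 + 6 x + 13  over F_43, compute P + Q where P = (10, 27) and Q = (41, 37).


P != Q, so use the chord formula.
s = (y2 - y1) / (x2 - x1) = (10) / (31) mod 43 = 35
x3 = s^2 - x1 - x2 mod 43 = 35^2 - 10 - 41 = 13
y3 = s (x1 - x3) - y1 mod 43 = 35 * (10 - 13) - 27 = 40

P + Q = (13, 40)


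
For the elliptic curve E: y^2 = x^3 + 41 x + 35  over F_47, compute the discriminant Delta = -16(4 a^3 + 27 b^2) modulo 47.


4 a^3 + 27 b^2 = 4*41^3 + 27*35^2 = 275684 + 33075 = 308759
Delta = -16 * (308759) = -4940144
Delta mod 47 = 26

Delta = 26 (mod 47)


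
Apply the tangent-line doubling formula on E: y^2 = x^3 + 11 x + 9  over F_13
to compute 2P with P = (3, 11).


Doubling: s = (3 x1^2 + a) / (2 y1)
s = (3*3^2 + 11) / (2*11) mod 13 = 10
x3 = s^2 - 2 x1 mod 13 = 10^2 - 2*3 = 3
y3 = s (x1 - x3) - y1 mod 13 = 10 * (3 - 3) - 11 = 2

2P = (3, 2)


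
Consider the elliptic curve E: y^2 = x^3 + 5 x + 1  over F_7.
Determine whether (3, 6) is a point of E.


Check whether y^2 = x^3 + 5 x + 1 (mod 7) for (x, y) = (3, 6).
LHS: y^2 = 6^2 mod 7 = 1
RHS: x^3 + 5 x + 1 = 3^3 + 5*3 + 1 mod 7 = 1
LHS = RHS

Yes, on the curve


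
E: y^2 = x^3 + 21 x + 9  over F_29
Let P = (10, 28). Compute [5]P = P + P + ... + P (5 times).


k = 5 = 101_2 (binary, LSB first: 101)
Double-and-add from P = (10, 28):
  bit 0 = 1: acc = O + (10, 28) = (10, 28)
  bit 1 = 0: acc unchanged = (10, 28)
  bit 2 = 1: acc = (10, 28) + (10, 28) = (10, 1)

5P = (10, 1)


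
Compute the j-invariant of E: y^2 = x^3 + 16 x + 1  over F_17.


Delta = -16(4 a^3 + 27 b^2) mod 17 = 6
-1728 * (4 a)^3 = -1728 * (4*16)^3 mod 17 = 7
j = 7 * 6^(-1) mod 17 = 4

j = 4 (mod 17)


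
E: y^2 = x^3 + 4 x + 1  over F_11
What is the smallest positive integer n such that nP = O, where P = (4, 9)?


Compute successive multiples of P until we hit O:
  1P = (4, 9)
  2P = (7, 8)
  3P = (5, 6)
  4P = (0, 1)
  5P = (0, 10)
  6P = (5, 5)
  7P = (7, 3)
  8P = (4, 2)
  ... (continuing to 9P)
  9P = O

ord(P) = 9


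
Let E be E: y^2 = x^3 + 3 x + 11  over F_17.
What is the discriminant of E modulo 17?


4 a^3 + 27 b^2 = 4*3^3 + 27*11^2 = 108 + 3267 = 3375
Delta = -16 * (3375) = -54000
Delta mod 17 = 9

Delta = 9 (mod 17)


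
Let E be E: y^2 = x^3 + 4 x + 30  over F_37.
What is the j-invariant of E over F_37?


Delta = -16(4 a^3 + 27 b^2) mod 37 = 7
-1728 * (4 a)^3 = -1728 * (4*4)^3 mod 37 = 27
j = 27 * 7^(-1) mod 37 = 25

j = 25 (mod 37)


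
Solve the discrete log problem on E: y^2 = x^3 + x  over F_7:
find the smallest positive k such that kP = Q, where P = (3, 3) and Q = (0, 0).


Enumerate multiples of P until we hit Q = (0, 0):
  1P = (3, 3)
  2P = (1, 4)
  3P = (5, 5)
  4P = (0, 0)
Match found at i = 4.

k = 4


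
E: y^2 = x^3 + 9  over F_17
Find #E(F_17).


For each x in F_17, count y with y^2 = x^3 + 0 x + 9 mod 17:
  x = 0: RHS = 9, y in [3, 14]  -> 2 point(s)
  x = 2: RHS = 0, y in [0]  -> 1 point(s)
  x = 3: RHS = 2, y in [6, 11]  -> 2 point(s)
  x = 5: RHS = 15, y in [7, 10]  -> 2 point(s)
  x = 6: RHS = 4, y in [2, 15]  -> 2 point(s)
  x = 13: RHS = 13, y in [8, 9]  -> 2 point(s)
  x = 14: RHS = 16, y in [4, 13]  -> 2 point(s)
  x = 15: RHS = 1, y in [1, 16]  -> 2 point(s)
  x = 16: RHS = 8, y in [5, 12]  -> 2 point(s)
Affine points: 17. Add the point at infinity: total = 18.

#E(F_17) = 18


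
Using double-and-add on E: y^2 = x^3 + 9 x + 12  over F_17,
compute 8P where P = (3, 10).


k = 8 = 1000_2 (binary, LSB first: 0001)
Double-and-add from P = (3, 10):
  bit 0 = 0: acc unchanged = O
  bit 1 = 0: acc unchanged = O
  bit 2 = 0: acc unchanged = O
  bit 3 = 1: acc = O + (8, 16) = (8, 16)

8P = (8, 16)


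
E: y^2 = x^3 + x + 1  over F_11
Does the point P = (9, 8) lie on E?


Check whether y^2 = x^3 + 1 x + 1 (mod 11) for (x, y) = (9, 8).
LHS: y^2 = 8^2 mod 11 = 9
RHS: x^3 + 1 x + 1 = 9^3 + 1*9 + 1 mod 11 = 2
LHS != RHS

No, not on the curve


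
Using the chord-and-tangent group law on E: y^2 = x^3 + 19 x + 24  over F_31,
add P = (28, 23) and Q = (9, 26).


P != Q, so use the chord formula.
s = (y2 - y1) / (x2 - x1) = (3) / (12) mod 31 = 8
x3 = s^2 - x1 - x2 mod 31 = 8^2 - 28 - 9 = 27
y3 = s (x1 - x3) - y1 mod 31 = 8 * (28 - 27) - 23 = 16

P + Q = (27, 16)


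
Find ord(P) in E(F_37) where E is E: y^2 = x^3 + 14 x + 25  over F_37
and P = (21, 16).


Compute successive multiples of P until we hit O:
  1P = (21, 16)
  2P = (33, 33)
  3P = (31, 13)
  4P = (1, 15)
  5P = (36, 11)
  6P = (13, 6)
  7P = (30, 19)
  8P = (19, 34)
  ... (continuing to 43P)
  43P = O

ord(P) = 43


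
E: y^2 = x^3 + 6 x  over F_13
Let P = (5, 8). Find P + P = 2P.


Doubling: s = (3 x1^2 + a) / (2 y1)
s = (3*5^2 + 6) / (2*8) mod 13 = 1
x3 = s^2 - 2 x1 mod 13 = 1^2 - 2*5 = 4
y3 = s (x1 - x3) - y1 mod 13 = 1 * (5 - 4) - 8 = 6

2P = (4, 6)


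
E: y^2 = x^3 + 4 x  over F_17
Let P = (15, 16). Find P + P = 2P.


Doubling: s = (3 x1^2 + a) / (2 y1)
s = (3*15^2 + 4) / (2*16) mod 17 = 9
x3 = s^2 - 2 x1 mod 17 = 9^2 - 2*15 = 0
y3 = s (x1 - x3) - y1 mod 17 = 9 * (15 - 0) - 16 = 0

2P = (0, 0)


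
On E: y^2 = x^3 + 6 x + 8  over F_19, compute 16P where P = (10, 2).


k = 16 = 10000_2 (binary, LSB first: 00001)
Double-and-add from P = (10, 2):
  bit 0 = 0: acc unchanged = O
  bit 1 = 0: acc unchanged = O
  bit 2 = 0: acc unchanged = O
  bit 3 = 0: acc unchanged = O
  bit 4 = 1: acc = O + (14, 9) = (14, 9)

16P = (14, 9)


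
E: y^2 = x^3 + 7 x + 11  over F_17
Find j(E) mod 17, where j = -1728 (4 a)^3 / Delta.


Delta = -16(4 a^3 + 27 b^2) mod 17 = 15
-1728 * (4 a)^3 = -1728 * (4*7)^3 mod 17 = 13
j = 13 * 15^(-1) mod 17 = 2

j = 2 (mod 17)


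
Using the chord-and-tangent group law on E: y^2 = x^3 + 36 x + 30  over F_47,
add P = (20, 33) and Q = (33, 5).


P != Q, so use the chord formula.
s = (y2 - y1) / (x2 - x1) = (19) / (13) mod 47 = 34
x3 = s^2 - x1 - x2 mod 47 = 34^2 - 20 - 33 = 22
y3 = s (x1 - x3) - y1 mod 47 = 34 * (20 - 22) - 33 = 40

P + Q = (22, 40)


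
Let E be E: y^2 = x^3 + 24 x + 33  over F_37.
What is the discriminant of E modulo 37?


4 a^3 + 27 b^2 = 4*24^3 + 27*33^2 = 55296 + 29403 = 84699
Delta = -16 * (84699) = -1355184
Delta mod 37 = 15

Delta = 15 (mod 37)


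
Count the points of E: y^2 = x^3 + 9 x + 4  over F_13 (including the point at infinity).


For each x in F_13, count y with y^2 = x^3 + 9 x + 4 mod 13:
  x = 0: RHS = 4, y in [2, 11]  -> 2 point(s)
  x = 1: RHS = 1, y in [1, 12]  -> 2 point(s)
  x = 2: RHS = 4, y in [2, 11]  -> 2 point(s)
  x = 4: RHS = 0, y in [0]  -> 1 point(s)
  x = 6: RHS = 1, y in [1, 12]  -> 2 point(s)
  x = 8: RHS = 3, y in [4, 9]  -> 2 point(s)
  x = 11: RHS = 4, y in [2, 11]  -> 2 point(s)
Affine points: 13. Add the point at infinity: total = 14.

#E(F_13) = 14


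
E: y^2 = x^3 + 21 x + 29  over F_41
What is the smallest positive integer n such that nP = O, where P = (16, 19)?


Compute successive multiples of P until we hit O:
  1P = (16, 19)
  2P = (11, 19)
  3P = (14, 22)
  4P = (3, 23)
  5P = (17, 16)
  6P = (17, 25)
  7P = (3, 18)
  8P = (14, 19)
  ... (continuing to 11P)
  11P = O

ord(P) = 11


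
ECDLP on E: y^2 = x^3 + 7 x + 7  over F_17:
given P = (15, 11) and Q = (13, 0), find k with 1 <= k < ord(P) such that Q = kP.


Enumerate multiples of P until we hit Q = (13, 0):
  1P = (15, 11)
  2P = (13, 0)
Match found at i = 2.

k = 2


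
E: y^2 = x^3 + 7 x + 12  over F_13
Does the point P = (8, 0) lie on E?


Check whether y^2 = x^3 + 7 x + 12 (mod 13) for (x, y) = (8, 0).
LHS: y^2 = 0^2 mod 13 = 0
RHS: x^3 + 7 x + 12 = 8^3 + 7*8 + 12 mod 13 = 8
LHS != RHS

No, not on the curve


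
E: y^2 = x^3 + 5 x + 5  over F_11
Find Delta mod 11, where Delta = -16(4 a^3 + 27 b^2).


4 a^3 + 27 b^2 = 4*5^3 + 27*5^2 = 500 + 675 = 1175
Delta = -16 * (1175) = -18800
Delta mod 11 = 10

Delta = 10 (mod 11)


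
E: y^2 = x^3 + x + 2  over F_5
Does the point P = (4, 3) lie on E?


Check whether y^2 = x^3 + 1 x + 2 (mod 5) for (x, y) = (4, 3).
LHS: y^2 = 3^2 mod 5 = 4
RHS: x^3 + 1 x + 2 = 4^3 + 1*4 + 2 mod 5 = 0
LHS != RHS

No, not on the curve


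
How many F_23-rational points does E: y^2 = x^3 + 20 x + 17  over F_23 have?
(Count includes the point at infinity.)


For each x in F_23, count y with y^2 = x^3 + 20 x + 17 mod 23:
  x = 3: RHS = 12, y in [9, 14]  -> 2 point(s)
  x = 4: RHS = 0, y in [0]  -> 1 point(s)
  x = 5: RHS = 12, y in [9, 14]  -> 2 point(s)
  x = 6: RHS = 8, y in [10, 13]  -> 2 point(s)
  x = 9: RHS = 6, y in [11, 12]  -> 2 point(s)
  x = 11: RHS = 4, y in [2, 21]  -> 2 point(s)
  x = 13: RHS = 13, y in [6, 17]  -> 2 point(s)
  x = 15: RHS = 12, y in [9, 14]  -> 2 point(s)
  x = 17: RHS = 3, y in [7, 16]  -> 2 point(s)
Affine points: 17. Add the point at infinity: total = 18.

#E(F_23) = 18


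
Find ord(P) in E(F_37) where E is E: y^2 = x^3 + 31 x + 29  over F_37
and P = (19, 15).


Compute successive multiples of P until we hit O:
  1P = (19, 15)
  2P = (25, 36)
  3P = (33, 10)
  4P = (31, 21)
  5P = (15, 24)
  6P = (15, 13)
  7P = (31, 16)
  8P = (33, 27)
  ... (continuing to 11P)
  11P = O

ord(P) = 11


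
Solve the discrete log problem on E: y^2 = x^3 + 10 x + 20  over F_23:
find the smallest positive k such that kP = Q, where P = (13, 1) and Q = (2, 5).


Enumerate multiples of P until we hit Q = (2, 5):
  1P = (13, 1)
  2P = (10, 4)
  3P = (1, 10)
  4P = (11, 9)
  5P = (15, 7)
  6P = (4, 3)
  7P = (14, 12)
  8P = (2, 5)
Match found at i = 8.

k = 8


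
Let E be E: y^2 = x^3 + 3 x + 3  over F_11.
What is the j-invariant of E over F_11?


Delta = -16(4 a^3 + 27 b^2) mod 11 = 5
-1728 * (4 a)^3 = -1728 * (4*3)^3 mod 11 = 10
j = 10 * 5^(-1) mod 11 = 2

j = 2 (mod 11)


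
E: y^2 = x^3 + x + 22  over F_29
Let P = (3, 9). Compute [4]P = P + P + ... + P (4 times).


k = 4 = 100_2 (binary, LSB first: 001)
Double-and-add from P = (3, 9):
  bit 0 = 0: acc unchanged = O
  bit 1 = 0: acc unchanged = O
  bit 2 = 1: acc = O + (1, 13) = (1, 13)

4P = (1, 13)


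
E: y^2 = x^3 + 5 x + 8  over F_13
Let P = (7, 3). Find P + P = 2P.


Doubling: s = (3 x1^2 + a) / (2 y1)
s = (3*7^2 + 5) / (2*3) mod 13 = 8
x3 = s^2 - 2 x1 mod 13 = 8^2 - 2*7 = 11
y3 = s (x1 - x3) - y1 mod 13 = 8 * (7 - 11) - 3 = 4

2P = (11, 4)


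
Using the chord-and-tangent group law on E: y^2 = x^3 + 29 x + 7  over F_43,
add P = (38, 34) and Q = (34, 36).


P != Q, so use the chord formula.
s = (y2 - y1) / (x2 - x1) = (2) / (39) mod 43 = 21
x3 = s^2 - x1 - x2 mod 43 = 21^2 - 38 - 34 = 25
y3 = s (x1 - x3) - y1 mod 43 = 21 * (38 - 25) - 34 = 24

P + Q = (25, 24)


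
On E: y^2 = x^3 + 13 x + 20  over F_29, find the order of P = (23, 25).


Compute successive multiples of P until we hit O:
  1P = (23, 25)
  2P = (21, 10)
  3P = (5, 23)
  4P = (25, 7)
  5P = (4, 7)
  6P = (18, 24)
  7P = (24, 27)
  8P = (15, 20)
  ... (continuing to 31P)
  31P = O

ord(P) = 31


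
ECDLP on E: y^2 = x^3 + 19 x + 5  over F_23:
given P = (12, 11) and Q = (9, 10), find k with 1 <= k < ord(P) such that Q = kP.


Enumerate multiples of P until we hit Q = (9, 10):
  1P = (12, 11)
  2P = (11, 21)
  3P = (8, 18)
  4P = (19, 7)
  5P = (5, 8)
  6P = (9, 10)
Match found at i = 6.

k = 6


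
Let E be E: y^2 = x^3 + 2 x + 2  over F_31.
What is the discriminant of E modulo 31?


4 a^3 + 27 b^2 = 4*2^3 + 27*2^2 = 32 + 108 = 140
Delta = -16 * (140) = -2240
Delta mod 31 = 23

Delta = 23 (mod 31)


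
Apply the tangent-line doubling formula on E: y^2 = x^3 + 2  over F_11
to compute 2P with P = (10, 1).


Doubling: s = (3 x1^2 + a) / (2 y1)
s = (3*10^2 + 0) / (2*1) mod 11 = 7
x3 = s^2 - 2 x1 mod 11 = 7^2 - 2*10 = 7
y3 = s (x1 - x3) - y1 mod 11 = 7 * (10 - 7) - 1 = 9

2P = (7, 9)


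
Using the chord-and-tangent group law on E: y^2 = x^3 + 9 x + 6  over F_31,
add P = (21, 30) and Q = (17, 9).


P != Q, so use the chord formula.
s = (y2 - y1) / (x2 - x1) = (10) / (27) mod 31 = 13
x3 = s^2 - x1 - x2 mod 31 = 13^2 - 21 - 17 = 7
y3 = s (x1 - x3) - y1 mod 31 = 13 * (21 - 7) - 30 = 28

P + Q = (7, 28)


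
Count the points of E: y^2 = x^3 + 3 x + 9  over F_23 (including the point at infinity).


For each x in F_23, count y with y^2 = x^3 + 3 x + 9 mod 23:
  x = 0: RHS = 9, y in [3, 20]  -> 2 point(s)
  x = 1: RHS = 13, y in [6, 17]  -> 2 point(s)
  x = 2: RHS = 0, y in [0]  -> 1 point(s)
  x = 4: RHS = 16, y in [4, 19]  -> 2 point(s)
  x = 6: RHS = 13, y in [6, 17]  -> 2 point(s)
  x = 8: RHS = 16, y in [4, 19]  -> 2 point(s)
  x = 9: RHS = 6, y in [11, 12]  -> 2 point(s)
  x = 10: RHS = 4, y in [2, 21]  -> 2 point(s)
  x = 11: RHS = 16, y in [4, 19]  -> 2 point(s)
  x = 12: RHS = 2, y in [5, 18]  -> 2 point(s)
  x = 14: RHS = 12, y in [9, 14]  -> 2 point(s)
  x = 15: RHS = 2, y in [5, 18]  -> 2 point(s)
  x = 16: RHS = 13, y in [6, 17]  -> 2 point(s)
  x = 19: RHS = 2, y in [5, 18]  -> 2 point(s)
  x = 21: RHS = 18, y in [8, 15]  -> 2 point(s)
Affine points: 29. Add the point at infinity: total = 30.

#E(F_23) = 30


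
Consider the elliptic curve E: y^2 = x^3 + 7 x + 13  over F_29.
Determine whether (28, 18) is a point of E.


Check whether y^2 = x^3 + 7 x + 13 (mod 29) for (x, y) = (28, 18).
LHS: y^2 = 18^2 mod 29 = 5
RHS: x^3 + 7 x + 13 = 28^3 + 7*28 + 13 mod 29 = 5
LHS = RHS

Yes, on the curve


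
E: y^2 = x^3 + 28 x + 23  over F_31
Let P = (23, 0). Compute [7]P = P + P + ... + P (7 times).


k = 7 = 111_2 (binary, LSB first: 111)
Double-and-add from P = (23, 0):
  bit 0 = 1: acc = O + (23, 0) = (23, 0)
  bit 1 = 1: acc = (23, 0) + O = (23, 0)
  bit 2 = 1: acc = (23, 0) + O = (23, 0)

7P = (23, 0)


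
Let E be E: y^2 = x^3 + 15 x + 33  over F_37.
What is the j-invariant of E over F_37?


Delta = -16(4 a^3 + 27 b^2) mod 37 = 13
-1728 * (4 a)^3 = -1728 * (4*15)^3 mod 37 = 8
j = 8 * 13^(-1) mod 37 = 12

j = 12 (mod 37)


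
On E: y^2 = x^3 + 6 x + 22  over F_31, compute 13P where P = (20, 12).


k = 13 = 1101_2 (binary, LSB first: 1011)
Double-and-add from P = (20, 12):
  bit 0 = 1: acc = O + (20, 12) = (20, 12)
  bit 1 = 0: acc unchanged = (20, 12)
  bit 2 = 1: acc = (20, 12) + (25, 24) = (24, 28)
  bit 3 = 1: acc = (24, 28) + (22, 18) = (10, 11)

13P = (10, 11)


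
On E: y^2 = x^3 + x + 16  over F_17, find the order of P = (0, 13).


Compute successive multiples of P until we hit O:
  1P = (0, 13)
  2P = (4, 13)
  3P = (13, 4)
  4P = (8, 3)
  5P = (1, 1)
  6P = (7, 3)
  7P = (11, 10)
  8P = (2, 3)
  ... (continuing to 18P)
  18P = O

ord(P) = 18


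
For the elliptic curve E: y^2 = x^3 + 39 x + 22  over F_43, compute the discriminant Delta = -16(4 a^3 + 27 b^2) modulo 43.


4 a^3 + 27 b^2 = 4*39^3 + 27*22^2 = 237276 + 13068 = 250344
Delta = -16 * (250344) = -4005504
Delta mod 43 = 32

Delta = 32 (mod 43)


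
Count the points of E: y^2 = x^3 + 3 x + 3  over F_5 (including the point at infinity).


For each x in F_5, count y with y^2 = x^3 + 3 x + 3 mod 5:
  x = 3: RHS = 4, y in [2, 3]  -> 2 point(s)
  x = 4: RHS = 4, y in [2, 3]  -> 2 point(s)
Affine points: 4. Add the point at infinity: total = 5.

#E(F_5) = 5
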